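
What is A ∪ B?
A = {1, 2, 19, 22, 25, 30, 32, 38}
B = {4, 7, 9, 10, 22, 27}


Set A = {1, 2, 19, 22, 25, 30, 32, 38}
Set B = {4, 7, 9, 10, 22, 27}
A ∪ B includes all elements in either set.
Elements from A: {1, 2, 19, 22, 25, 30, 32, 38}
Elements from B not already included: {4, 7, 9, 10, 27}
A ∪ B = {1, 2, 4, 7, 9, 10, 19, 22, 25, 27, 30, 32, 38}

{1, 2, 4, 7, 9, 10, 19, 22, 25, 27, 30, 32, 38}


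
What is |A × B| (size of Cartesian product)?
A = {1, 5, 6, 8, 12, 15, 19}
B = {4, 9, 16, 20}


Set A = {1, 5, 6, 8, 12, 15, 19} has 7 elements.
Set B = {4, 9, 16, 20} has 4 elements.
|A × B| = |A| × |B| = 7 × 4 = 28

28


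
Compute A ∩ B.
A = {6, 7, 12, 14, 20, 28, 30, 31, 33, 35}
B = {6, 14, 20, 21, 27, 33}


Set A = {6, 7, 12, 14, 20, 28, 30, 31, 33, 35}
Set B = {6, 14, 20, 21, 27, 33}
A ∩ B includes only elements in both sets.
Check each element of A against B:
6 ✓, 7 ✗, 12 ✗, 14 ✓, 20 ✓, 28 ✗, 30 ✗, 31 ✗, 33 ✓, 35 ✗
A ∩ B = {6, 14, 20, 33}

{6, 14, 20, 33}


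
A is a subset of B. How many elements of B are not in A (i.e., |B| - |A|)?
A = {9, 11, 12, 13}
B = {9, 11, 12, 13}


Set A = {9, 11, 12, 13}, |A| = 4
Set B = {9, 11, 12, 13}, |B| = 4
Since A ⊆ B: B \ A = {}
|B| - |A| = 4 - 4 = 0

0


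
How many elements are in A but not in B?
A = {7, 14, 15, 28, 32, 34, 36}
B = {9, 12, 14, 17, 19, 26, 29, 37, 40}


Set A = {7, 14, 15, 28, 32, 34, 36}
Set B = {9, 12, 14, 17, 19, 26, 29, 37, 40}
A \ B = {7, 15, 28, 32, 34, 36}
|A \ B| = 6

6


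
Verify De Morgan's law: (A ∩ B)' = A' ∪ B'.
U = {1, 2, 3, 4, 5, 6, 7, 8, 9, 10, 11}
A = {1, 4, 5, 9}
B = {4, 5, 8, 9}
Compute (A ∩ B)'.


U = {1, 2, 3, 4, 5, 6, 7, 8, 9, 10, 11}
A = {1, 4, 5, 9}, B = {4, 5, 8, 9}
A ∩ B = {4, 5, 9}
(A ∩ B)' = U \ (A ∩ B) = {1, 2, 3, 6, 7, 8, 10, 11}
Verification via A' ∪ B': A' = {2, 3, 6, 7, 8, 10, 11}, B' = {1, 2, 3, 6, 7, 10, 11}
A' ∪ B' = {1, 2, 3, 6, 7, 8, 10, 11} ✓

{1, 2, 3, 6, 7, 8, 10, 11}


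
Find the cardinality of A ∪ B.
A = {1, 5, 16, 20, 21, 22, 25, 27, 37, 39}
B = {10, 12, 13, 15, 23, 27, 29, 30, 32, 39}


Set A = {1, 5, 16, 20, 21, 22, 25, 27, 37, 39}, |A| = 10
Set B = {10, 12, 13, 15, 23, 27, 29, 30, 32, 39}, |B| = 10
A ∩ B = {27, 39}, |A ∩ B| = 2
|A ∪ B| = |A| + |B| - |A ∩ B| = 10 + 10 - 2 = 18

18


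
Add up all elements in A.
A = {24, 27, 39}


Set A = {24, 27, 39}
Sum = 24 + 27 + 39 = 90

90


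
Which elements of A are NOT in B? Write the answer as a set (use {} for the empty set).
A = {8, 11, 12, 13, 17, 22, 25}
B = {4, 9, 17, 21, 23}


Set A = {8, 11, 12, 13, 17, 22, 25}
Set B = {4, 9, 17, 21, 23}
Check each element of A against B:
8 ∉ B (include), 11 ∉ B (include), 12 ∉ B (include), 13 ∉ B (include), 17 ∈ B, 22 ∉ B (include), 25 ∉ B (include)
Elements of A not in B: {8, 11, 12, 13, 22, 25}

{8, 11, 12, 13, 22, 25}


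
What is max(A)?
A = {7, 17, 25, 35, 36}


Set A = {7, 17, 25, 35, 36}
Elements in ascending order: 7, 17, 25, 35, 36
The largest element is 36.

36


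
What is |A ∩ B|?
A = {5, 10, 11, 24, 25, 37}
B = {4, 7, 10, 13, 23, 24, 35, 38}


Set A = {5, 10, 11, 24, 25, 37}
Set B = {4, 7, 10, 13, 23, 24, 35, 38}
A ∩ B = {10, 24}
|A ∩ B| = 2

2


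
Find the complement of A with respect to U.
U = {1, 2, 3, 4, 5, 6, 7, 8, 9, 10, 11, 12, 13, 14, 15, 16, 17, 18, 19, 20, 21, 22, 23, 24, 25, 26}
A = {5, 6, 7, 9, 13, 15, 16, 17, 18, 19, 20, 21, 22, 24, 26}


Universal set U = {1, 2, 3, 4, 5, 6, 7, 8, 9, 10, 11, 12, 13, 14, 15, 16, 17, 18, 19, 20, 21, 22, 23, 24, 25, 26}
Set A = {5, 6, 7, 9, 13, 15, 16, 17, 18, 19, 20, 21, 22, 24, 26}
A' = U \ A = elements in U but not in A
Checking each element of U:
1 (not in A, include), 2 (not in A, include), 3 (not in A, include), 4 (not in A, include), 5 (in A, exclude), 6 (in A, exclude), 7 (in A, exclude), 8 (not in A, include), 9 (in A, exclude), 10 (not in A, include), 11 (not in A, include), 12 (not in A, include), 13 (in A, exclude), 14 (not in A, include), 15 (in A, exclude), 16 (in A, exclude), 17 (in A, exclude), 18 (in A, exclude), 19 (in A, exclude), 20 (in A, exclude), 21 (in A, exclude), 22 (in A, exclude), 23 (not in A, include), 24 (in A, exclude), 25 (not in A, include), 26 (in A, exclude)
A' = {1, 2, 3, 4, 8, 10, 11, 12, 14, 23, 25}

{1, 2, 3, 4, 8, 10, 11, 12, 14, 23, 25}


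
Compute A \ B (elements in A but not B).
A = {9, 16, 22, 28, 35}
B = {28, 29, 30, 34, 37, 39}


Set A = {9, 16, 22, 28, 35}
Set B = {28, 29, 30, 34, 37, 39}
A \ B includes elements in A that are not in B.
Check each element of A:
9 (not in B, keep), 16 (not in B, keep), 22 (not in B, keep), 28 (in B, remove), 35 (not in B, keep)
A \ B = {9, 16, 22, 35}

{9, 16, 22, 35}


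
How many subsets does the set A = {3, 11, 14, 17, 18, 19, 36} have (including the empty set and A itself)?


Set A = {3, 11, 14, 17, 18, 19, 36}
|A| = 7
The power set P(A) contains all subsets of A.
|P(A)| = 2^|A| = 2^7 = 128

128


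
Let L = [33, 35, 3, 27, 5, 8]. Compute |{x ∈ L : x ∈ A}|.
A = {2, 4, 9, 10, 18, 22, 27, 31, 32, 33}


Set A = {2, 4, 9, 10, 18, 22, 27, 31, 32, 33}
Candidates: [33, 35, 3, 27, 5, 8]
Check each candidate:
33 ∈ A, 35 ∉ A, 3 ∉ A, 27 ∈ A, 5 ∉ A, 8 ∉ A
Count of candidates in A: 2

2


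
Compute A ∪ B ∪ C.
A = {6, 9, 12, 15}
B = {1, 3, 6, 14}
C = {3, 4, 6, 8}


Set A = {6, 9, 12, 15}
Set B = {1, 3, 6, 14}
Set C = {3, 4, 6, 8}
First, A ∪ B = {1, 3, 6, 9, 12, 14, 15}
Then, (A ∪ B) ∪ C = {1, 3, 4, 6, 8, 9, 12, 14, 15}

{1, 3, 4, 6, 8, 9, 12, 14, 15}


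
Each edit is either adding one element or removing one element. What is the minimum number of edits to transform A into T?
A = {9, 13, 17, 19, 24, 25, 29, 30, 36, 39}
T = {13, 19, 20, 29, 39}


Set A = {9, 13, 17, 19, 24, 25, 29, 30, 36, 39}
Set T = {13, 19, 20, 29, 39}
Elements to remove from A (in A, not in T): {9, 17, 24, 25, 30, 36} → 6 removals
Elements to add to A (in T, not in A): {20} → 1 additions
Total edits = 6 + 1 = 7

7


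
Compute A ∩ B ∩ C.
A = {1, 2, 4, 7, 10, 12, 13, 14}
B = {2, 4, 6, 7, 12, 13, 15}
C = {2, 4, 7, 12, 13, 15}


Set A = {1, 2, 4, 7, 10, 12, 13, 14}
Set B = {2, 4, 6, 7, 12, 13, 15}
Set C = {2, 4, 7, 12, 13, 15}
First, A ∩ B = {2, 4, 7, 12, 13}
Then, (A ∩ B) ∩ C = {2, 4, 7, 12, 13}

{2, 4, 7, 12, 13}


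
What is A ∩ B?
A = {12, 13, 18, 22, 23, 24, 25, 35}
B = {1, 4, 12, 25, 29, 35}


Set A = {12, 13, 18, 22, 23, 24, 25, 35}
Set B = {1, 4, 12, 25, 29, 35}
A ∩ B includes only elements in both sets.
Check each element of A against B:
12 ✓, 13 ✗, 18 ✗, 22 ✗, 23 ✗, 24 ✗, 25 ✓, 35 ✓
A ∩ B = {12, 25, 35}

{12, 25, 35}


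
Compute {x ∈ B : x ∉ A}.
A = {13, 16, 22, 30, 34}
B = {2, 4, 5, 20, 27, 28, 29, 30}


Set A = {13, 16, 22, 30, 34}
Set B = {2, 4, 5, 20, 27, 28, 29, 30}
Check each element of B against A:
2 ∉ A (include), 4 ∉ A (include), 5 ∉ A (include), 20 ∉ A (include), 27 ∉ A (include), 28 ∉ A (include), 29 ∉ A (include), 30 ∈ A
Elements of B not in A: {2, 4, 5, 20, 27, 28, 29}

{2, 4, 5, 20, 27, 28, 29}


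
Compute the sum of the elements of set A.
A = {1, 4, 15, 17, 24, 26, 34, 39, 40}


Set A = {1, 4, 15, 17, 24, 26, 34, 39, 40}
Sum = 1 + 4 + 15 + 17 + 24 + 26 + 34 + 39 + 40 = 200

200


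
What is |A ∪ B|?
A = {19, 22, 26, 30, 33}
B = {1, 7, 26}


Set A = {19, 22, 26, 30, 33}, |A| = 5
Set B = {1, 7, 26}, |B| = 3
A ∩ B = {26}, |A ∩ B| = 1
|A ∪ B| = |A| + |B| - |A ∩ B| = 5 + 3 - 1 = 7

7


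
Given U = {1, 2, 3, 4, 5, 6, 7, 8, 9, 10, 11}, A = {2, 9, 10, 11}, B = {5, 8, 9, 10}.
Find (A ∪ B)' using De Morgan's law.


U = {1, 2, 3, 4, 5, 6, 7, 8, 9, 10, 11}
A = {2, 9, 10, 11}, B = {5, 8, 9, 10}
A ∪ B = {2, 5, 8, 9, 10, 11}
(A ∪ B)' = U \ (A ∪ B) = {1, 3, 4, 6, 7}
Verification via A' ∩ B': A' = {1, 3, 4, 5, 6, 7, 8}, B' = {1, 2, 3, 4, 6, 7, 11}
A' ∩ B' = {1, 3, 4, 6, 7} ✓

{1, 3, 4, 6, 7}


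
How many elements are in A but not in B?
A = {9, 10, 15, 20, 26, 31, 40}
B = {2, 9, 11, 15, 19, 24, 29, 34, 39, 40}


Set A = {9, 10, 15, 20, 26, 31, 40}
Set B = {2, 9, 11, 15, 19, 24, 29, 34, 39, 40}
A \ B = {10, 20, 26, 31}
|A \ B| = 4

4


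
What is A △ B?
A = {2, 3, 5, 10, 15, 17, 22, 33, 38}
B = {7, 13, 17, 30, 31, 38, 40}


Set A = {2, 3, 5, 10, 15, 17, 22, 33, 38}
Set B = {7, 13, 17, 30, 31, 38, 40}
A △ B = (A \ B) ∪ (B \ A)
Elements in A but not B: {2, 3, 5, 10, 15, 22, 33}
Elements in B but not A: {7, 13, 30, 31, 40}
A △ B = {2, 3, 5, 7, 10, 13, 15, 22, 30, 31, 33, 40}

{2, 3, 5, 7, 10, 13, 15, 22, 30, 31, 33, 40}


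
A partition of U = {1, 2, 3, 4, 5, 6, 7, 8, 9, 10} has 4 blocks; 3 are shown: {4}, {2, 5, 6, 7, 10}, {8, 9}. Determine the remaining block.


U = {1, 2, 3, 4, 5, 6, 7, 8, 9, 10}
Shown blocks: {4}, {2, 5, 6, 7, 10}, {8, 9}
A partition's blocks are pairwise disjoint and cover U, so the missing block = U \ (union of shown blocks).
Union of shown blocks: {2, 4, 5, 6, 7, 8, 9, 10}
Missing block = U \ (union) = {1, 3}

{1, 3}


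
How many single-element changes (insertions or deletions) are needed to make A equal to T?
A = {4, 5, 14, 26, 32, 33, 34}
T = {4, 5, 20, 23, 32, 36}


Set A = {4, 5, 14, 26, 32, 33, 34}
Set T = {4, 5, 20, 23, 32, 36}
Elements to remove from A (in A, not in T): {14, 26, 33, 34} → 4 removals
Elements to add to A (in T, not in A): {20, 23, 36} → 3 additions
Total edits = 4 + 3 = 7

7


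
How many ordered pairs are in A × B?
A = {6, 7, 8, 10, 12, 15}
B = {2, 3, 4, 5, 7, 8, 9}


Set A = {6, 7, 8, 10, 12, 15} has 6 elements.
Set B = {2, 3, 4, 5, 7, 8, 9} has 7 elements.
|A × B| = |A| × |B| = 6 × 7 = 42

42


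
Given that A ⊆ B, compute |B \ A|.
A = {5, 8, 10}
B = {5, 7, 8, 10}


Set A = {5, 8, 10}, |A| = 3
Set B = {5, 7, 8, 10}, |B| = 4
Since A ⊆ B: B \ A = {7}
|B| - |A| = 4 - 3 = 1

1


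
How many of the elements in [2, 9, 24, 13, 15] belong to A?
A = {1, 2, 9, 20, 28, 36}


Set A = {1, 2, 9, 20, 28, 36}
Candidates: [2, 9, 24, 13, 15]
Check each candidate:
2 ∈ A, 9 ∈ A, 24 ∉ A, 13 ∉ A, 15 ∉ A
Count of candidates in A: 2

2


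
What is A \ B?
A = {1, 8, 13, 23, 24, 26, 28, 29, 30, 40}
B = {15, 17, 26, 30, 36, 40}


Set A = {1, 8, 13, 23, 24, 26, 28, 29, 30, 40}
Set B = {15, 17, 26, 30, 36, 40}
A \ B includes elements in A that are not in B.
Check each element of A:
1 (not in B, keep), 8 (not in B, keep), 13 (not in B, keep), 23 (not in B, keep), 24 (not in B, keep), 26 (in B, remove), 28 (not in B, keep), 29 (not in B, keep), 30 (in B, remove), 40 (in B, remove)
A \ B = {1, 8, 13, 23, 24, 28, 29}

{1, 8, 13, 23, 24, 28, 29}


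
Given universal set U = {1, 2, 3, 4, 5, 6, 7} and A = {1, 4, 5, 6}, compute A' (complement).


Universal set U = {1, 2, 3, 4, 5, 6, 7}
Set A = {1, 4, 5, 6}
A' = U \ A = elements in U but not in A
Checking each element of U:
1 (in A, exclude), 2 (not in A, include), 3 (not in A, include), 4 (in A, exclude), 5 (in A, exclude), 6 (in A, exclude), 7 (not in A, include)
A' = {2, 3, 7}

{2, 3, 7}


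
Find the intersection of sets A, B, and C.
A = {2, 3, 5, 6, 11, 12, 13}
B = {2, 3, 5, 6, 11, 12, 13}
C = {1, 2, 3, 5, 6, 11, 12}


Set A = {2, 3, 5, 6, 11, 12, 13}
Set B = {2, 3, 5, 6, 11, 12, 13}
Set C = {1, 2, 3, 5, 6, 11, 12}
First, A ∩ B = {2, 3, 5, 6, 11, 12, 13}
Then, (A ∩ B) ∩ C = {2, 3, 5, 6, 11, 12}

{2, 3, 5, 6, 11, 12}


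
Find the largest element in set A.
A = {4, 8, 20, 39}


Set A = {4, 8, 20, 39}
Elements in ascending order: 4, 8, 20, 39
The largest element is 39.

39


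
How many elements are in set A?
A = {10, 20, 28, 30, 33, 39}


Set A = {10, 20, 28, 30, 33, 39}
Listing elements: 10, 20, 28, 30, 33, 39
Counting: 6 elements
|A| = 6

6


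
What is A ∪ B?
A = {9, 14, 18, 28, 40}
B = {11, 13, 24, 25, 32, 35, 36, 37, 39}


Set A = {9, 14, 18, 28, 40}
Set B = {11, 13, 24, 25, 32, 35, 36, 37, 39}
A ∪ B includes all elements in either set.
Elements from A: {9, 14, 18, 28, 40}
Elements from B not already included: {11, 13, 24, 25, 32, 35, 36, 37, 39}
A ∪ B = {9, 11, 13, 14, 18, 24, 25, 28, 32, 35, 36, 37, 39, 40}

{9, 11, 13, 14, 18, 24, 25, 28, 32, 35, 36, 37, 39, 40}


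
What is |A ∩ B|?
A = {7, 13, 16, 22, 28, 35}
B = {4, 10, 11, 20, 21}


Set A = {7, 13, 16, 22, 28, 35}
Set B = {4, 10, 11, 20, 21}
A ∩ B = {}
|A ∩ B| = 0

0


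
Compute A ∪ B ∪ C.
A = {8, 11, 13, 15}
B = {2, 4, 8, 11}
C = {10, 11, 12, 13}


Set A = {8, 11, 13, 15}
Set B = {2, 4, 8, 11}
Set C = {10, 11, 12, 13}
First, A ∪ B = {2, 4, 8, 11, 13, 15}
Then, (A ∪ B) ∪ C = {2, 4, 8, 10, 11, 12, 13, 15}

{2, 4, 8, 10, 11, 12, 13, 15}


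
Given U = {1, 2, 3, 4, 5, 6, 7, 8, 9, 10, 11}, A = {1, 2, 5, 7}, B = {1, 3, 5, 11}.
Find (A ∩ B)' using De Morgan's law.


U = {1, 2, 3, 4, 5, 6, 7, 8, 9, 10, 11}
A = {1, 2, 5, 7}, B = {1, 3, 5, 11}
A ∩ B = {1, 5}
(A ∩ B)' = U \ (A ∩ B) = {2, 3, 4, 6, 7, 8, 9, 10, 11}
Verification via A' ∪ B': A' = {3, 4, 6, 8, 9, 10, 11}, B' = {2, 4, 6, 7, 8, 9, 10}
A' ∪ B' = {2, 3, 4, 6, 7, 8, 9, 10, 11} ✓

{2, 3, 4, 6, 7, 8, 9, 10, 11}


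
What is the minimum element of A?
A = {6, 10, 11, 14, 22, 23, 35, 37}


Set A = {6, 10, 11, 14, 22, 23, 35, 37}
Elements in ascending order: 6, 10, 11, 14, 22, 23, 35, 37
The smallest element is 6.

6


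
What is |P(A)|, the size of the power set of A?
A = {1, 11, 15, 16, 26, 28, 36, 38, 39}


Set A = {1, 11, 15, 16, 26, 28, 36, 38, 39}
|A| = 9
The power set P(A) contains all subsets of A.
|P(A)| = 2^|A| = 2^9 = 512

512


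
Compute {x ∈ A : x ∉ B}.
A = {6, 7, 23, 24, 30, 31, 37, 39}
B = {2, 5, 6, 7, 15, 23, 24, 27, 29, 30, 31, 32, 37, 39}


Set A = {6, 7, 23, 24, 30, 31, 37, 39}
Set B = {2, 5, 6, 7, 15, 23, 24, 27, 29, 30, 31, 32, 37, 39}
Check each element of A against B:
6 ∈ B, 7 ∈ B, 23 ∈ B, 24 ∈ B, 30 ∈ B, 31 ∈ B, 37 ∈ B, 39 ∈ B
Elements of A not in B: {}

{}


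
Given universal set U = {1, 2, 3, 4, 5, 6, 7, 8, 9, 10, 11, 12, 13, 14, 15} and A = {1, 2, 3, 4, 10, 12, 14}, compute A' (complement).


Universal set U = {1, 2, 3, 4, 5, 6, 7, 8, 9, 10, 11, 12, 13, 14, 15}
Set A = {1, 2, 3, 4, 10, 12, 14}
A' = U \ A = elements in U but not in A
Checking each element of U:
1 (in A, exclude), 2 (in A, exclude), 3 (in A, exclude), 4 (in A, exclude), 5 (not in A, include), 6 (not in A, include), 7 (not in A, include), 8 (not in A, include), 9 (not in A, include), 10 (in A, exclude), 11 (not in A, include), 12 (in A, exclude), 13 (not in A, include), 14 (in A, exclude), 15 (not in A, include)
A' = {5, 6, 7, 8, 9, 11, 13, 15}

{5, 6, 7, 8, 9, 11, 13, 15}


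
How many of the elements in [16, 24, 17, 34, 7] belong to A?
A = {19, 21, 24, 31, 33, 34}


Set A = {19, 21, 24, 31, 33, 34}
Candidates: [16, 24, 17, 34, 7]
Check each candidate:
16 ∉ A, 24 ∈ A, 17 ∉ A, 34 ∈ A, 7 ∉ A
Count of candidates in A: 2

2


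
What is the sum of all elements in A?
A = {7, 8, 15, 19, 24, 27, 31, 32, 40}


Set A = {7, 8, 15, 19, 24, 27, 31, 32, 40}
Sum = 7 + 8 + 15 + 19 + 24 + 27 + 31 + 32 + 40 = 203

203


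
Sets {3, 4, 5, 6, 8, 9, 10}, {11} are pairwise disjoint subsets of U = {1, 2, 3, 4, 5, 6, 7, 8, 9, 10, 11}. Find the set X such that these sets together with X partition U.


U = {1, 2, 3, 4, 5, 6, 7, 8, 9, 10, 11}
Shown blocks: {3, 4, 5, 6, 8, 9, 10}, {11}
A partition's blocks are pairwise disjoint and cover U, so the missing block = U \ (union of shown blocks).
Union of shown blocks: {3, 4, 5, 6, 8, 9, 10, 11}
Missing block = U \ (union) = {1, 2, 7}

{1, 2, 7}


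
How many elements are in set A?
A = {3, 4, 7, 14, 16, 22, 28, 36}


Set A = {3, 4, 7, 14, 16, 22, 28, 36}
Listing elements: 3, 4, 7, 14, 16, 22, 28, 36
Counting: 8 elements
|A| = 8

8


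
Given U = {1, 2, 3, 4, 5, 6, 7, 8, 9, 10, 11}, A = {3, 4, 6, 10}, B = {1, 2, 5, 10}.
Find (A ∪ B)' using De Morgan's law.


U = {1, 2, 3, 4, 5, 6, 7, 8, 9, 10, 11}
A = {3, 4, 6, 10}, B = {1, 2, 5, 10}
A ∪ B = {1, 2, 3, 4, 5, 6, 10}
(A ∪ B)' = U \ (A ∪ B) = {7, 8, 9, 11}
Verification via A' ∩ B': A' = {1, 2, 5, 7, 8, 9, 11}, B' = {3, 4, 6, 7, 8, 9, 11}
A' ∩ B' = {7, 8, 9, 11} ✓

{7, 8, 9, 11}


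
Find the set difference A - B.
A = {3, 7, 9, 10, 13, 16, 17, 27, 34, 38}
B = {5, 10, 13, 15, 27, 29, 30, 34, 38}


Set A = {3, 7, 9, 10, 13, 16, 17, 27, 34, 38}
Set B = {5, 10, 13, 15, 27, 29, 30, 34, 38}
A \ B includes elements in A that are not in B.
Check each element of A:
3 (not in B, keep), 7 (not in B, keep), 9 (not in B, keep), 10 (in B, remove), 13 (in B, remove), 16 (not in B, keep), 17 (not in B, keep), 27 (in B, remove), 34 (in B, remove), 38 (in B, remove)
A \ B = {3, 7, 9, 16, 17}

{3, 7, 9, 16, 17}


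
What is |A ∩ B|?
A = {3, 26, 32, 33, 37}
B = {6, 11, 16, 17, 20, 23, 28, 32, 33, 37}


Set A = {3, 26, 32, 33, 37}
Set B = {6, 11, 16, 17, 20, 23, 28, 32, 33, 37}
A ∩ B = {32, 33, 37}
|A ∩ B| = 3

3


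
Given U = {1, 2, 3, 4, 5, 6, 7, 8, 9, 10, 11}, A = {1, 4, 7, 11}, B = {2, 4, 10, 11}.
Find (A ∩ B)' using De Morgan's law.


U = {1, 2, 3, 4, 5, 6, 7, 8, 9, 10, 11}
A = {1, 4, 7, 11}, B = {2, 4, 10, 11}
A ∩ B = {4, 11}
(A ∩ B)' = U \ (A ∩ B) = {1, 2, 3, 5, 6, 7, 8, 9, 10}
Verification via A' ∪ B': A' = {2, 3, 5, 6, 8, 9, 10}, B' = {1, 3, 5, 6, 7, 8, 9}
A' ∪ B' = {1, 2, 3, 5, 6, 7, 8, 9, 10} ✓

{1, 2, 3, 5, 6, 7, 8, 9, 10}


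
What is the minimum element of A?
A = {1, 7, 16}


Set A = {1, 7, 16}
Elements in ascending order: 1, 7, 16
The smallest element is 1.

1


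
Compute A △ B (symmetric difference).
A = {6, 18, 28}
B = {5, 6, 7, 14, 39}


Set A = {6, 18, 28}
Set B = {5, 6, 7, 14, 39}
A △ B = (A \ B) ∪ (B \ A)
Elements in A but not B: {18, 28}
Elements in B but not A: {5, 7, 14, 39}
A △ B = {5, 7, 14, 18, 28, 39}

{5, 7, 14, 18, 28, 39}


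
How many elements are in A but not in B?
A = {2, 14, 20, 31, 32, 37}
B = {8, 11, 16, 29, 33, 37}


Set A = {2, 14, 20, 31, 32, 37}
Set B = {8, 11, 16, 29, 33, 37}
A \ B = {2, 14, 20, 31, 32}
|A \ B| = 5

5


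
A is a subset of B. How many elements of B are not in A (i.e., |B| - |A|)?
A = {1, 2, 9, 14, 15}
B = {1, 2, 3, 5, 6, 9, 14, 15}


Set A = {1, 2, 9, 14, 15}, |A| = 5
Set B = {1, 2, 3, 5, 6, 9, 14, 15}, |B| = 8
Since A ⊆ B: B \ A = {3, 5, 6}
|B| - |A| = 8 - 5 = 3

3


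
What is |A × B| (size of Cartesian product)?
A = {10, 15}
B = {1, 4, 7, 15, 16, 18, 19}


Set A = {10, 15} has 2 elements.
Set B = {1, 4, 7, 15, 16, 18, 19} has 7 elements.
|A × B| = |A| × |B| = 2 × 7 = 14

14


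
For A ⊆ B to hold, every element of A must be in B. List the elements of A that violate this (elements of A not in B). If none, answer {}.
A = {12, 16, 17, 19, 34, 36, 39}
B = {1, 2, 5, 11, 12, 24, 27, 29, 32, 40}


Set A = {12, 16, 17, 19, 34, 36, 39}
Set B = {1, 2, 5, 11, 12, 24, 27, 29, 32, 40}
Check each element of A against B:
12 ∈ B, 16 ∉ B (include), 17 ∉ B (include), 19 ∉ B (include), 34 ∉ B (include), 36 ∉ B (include), 39 ∉ B (include)
Elements of A not in B: {16, 17, 19, 34, 36, 39}

{16, 17, 19, 34, 36, 39}


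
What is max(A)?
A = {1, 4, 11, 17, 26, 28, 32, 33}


Set A = {1, 4, 11, 17, 26, 28, 32, 33}
Elements in ascending order: 1, 4, 11, 17, 26, 28, 32, 33
The largest element is 33.

33


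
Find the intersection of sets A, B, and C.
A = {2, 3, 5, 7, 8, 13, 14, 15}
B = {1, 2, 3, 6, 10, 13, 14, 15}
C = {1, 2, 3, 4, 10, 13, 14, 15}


Set A = {2, 3, 5, 7, 8, 13, 14, 15}
Set B = {1, 2, 3, 6, 10, 13, 14, 15}
Set C = {1, 2, 3, 4, 10, 13, 14, 15}
First, A ∩ B = {2, 3, 13, 14, 15}
Then, (A ∩ B) ∩ C = {2, 3, 13, 14, 15}

{2, 3, 13, 14, 15}


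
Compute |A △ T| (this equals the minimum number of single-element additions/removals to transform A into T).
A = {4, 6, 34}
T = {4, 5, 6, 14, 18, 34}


Set A = {4, 6, 34}
Set T = {4, 5, 6, 14, 18, 34}
Elements to remove from A (in A, not in T): {} → 0 removals
Elements to add to A (in T, not in A): {5, 14, 18} → 3 additions
Total edits = 0 + 3 = 3

3


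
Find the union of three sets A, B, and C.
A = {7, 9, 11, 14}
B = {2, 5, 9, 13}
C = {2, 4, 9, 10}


Set A = {7, 9, 11, 14}
Set B = {2, 5, 9, 13}
Set C = {2, 4, 9, 10}
First, A ∪ B = {2, 5, 7, 9, 11, 13, 14}
Then, (A ∪ B) ∪ C = {2, 4, 5, 7, 9, 10, 11, 13, 14}

{2, 4, 5, 7, 9, 10, 11, 13, 14}


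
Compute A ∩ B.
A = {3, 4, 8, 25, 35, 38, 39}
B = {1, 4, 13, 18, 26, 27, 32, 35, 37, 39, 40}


Set A = {3, 4, 8, 25, 35, 38, 39}
Set B = {1, 4, 13, 18, 26, 27, 32, 35, 37, 39, 40}
A ∩ B includes only elements in both sets.
Check each element of A against B:
3 ✗, 4 ✓, 8 ✗, 25 ✗, 35 ✓, 38 ✗, 39 ✓
A ∩ B = {4, 35, 39}

{4, 35, 39}


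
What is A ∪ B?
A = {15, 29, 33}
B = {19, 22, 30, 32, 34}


Set A = {15, 29, 33}
Set B = {19, 22, 30, 32, 34}
A ∪ B includes all elements in either set.
Elements from A: {15, 29, 33}
Elements from B not already included: {19, 22, 30, 32, 34}
A ∪ B = {15, 19, 22, 29, 30, 32, 33, 34}

{15, 19, 22, 29, 30, 32, 33, 34}


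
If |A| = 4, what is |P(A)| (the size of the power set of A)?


The set has 4 elements.
The power set contains all possible subsets.
|P(A)| = 2^|A| = 2^4 = 16

16


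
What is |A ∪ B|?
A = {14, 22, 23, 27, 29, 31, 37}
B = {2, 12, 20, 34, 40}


Set A = {14, 22, 23, 27, 29, 31, 37}, |A| = 7
Set B = {2, 12, 20, 34, 40}, |B| = 5
A ∩ B = {}, |A ∩ B| = 0
|A ∪ B| = |A| + |B| - |A ∩ B| = 7 + 5 - 0 = 12

12


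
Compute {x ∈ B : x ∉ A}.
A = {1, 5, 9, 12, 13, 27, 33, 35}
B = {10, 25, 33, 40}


Set A = {1, 5, 9, 12, 13, 27, 33, 35}
Set B = {10, 25, 33, 40}
Check each element of B against A:
10 ∉ A (include), 25 ∉ A (include), 33 ∈ A, 40 ∉ A (include)
Elements of B not in A: {10, 25, 40}

{10, 25, 40}


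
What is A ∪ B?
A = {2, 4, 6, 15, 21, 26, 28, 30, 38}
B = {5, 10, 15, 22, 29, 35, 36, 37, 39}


Set A = {2, 4, 6, 15, 21, 26, 28, 30, 38}
Set B = {5, 10, 15, 22, 29, 35, 36, 37, 39}
A ∪ B includes all elements in either set.
Elements from A: {2, 4, 6, 15, 21, 26, 28, 30, 38}
Elements from B not already included: {5, 10, 22, 29, 35, 36, 37, 39}
A ∪ B = {2, 4, 5, 6, 10, 15, 21, 22, 26, 28, 29, 30, 35, 36, 37, 38, 39}

{2, 4, 5, 6, 10, 15, 21, 22, 26, 28, 29, 30, 35, 36, 37, 38, 39}


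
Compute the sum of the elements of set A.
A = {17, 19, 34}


Set A = {17, 19, 34}
Sum = 17 + 19 + 34 = 70

70


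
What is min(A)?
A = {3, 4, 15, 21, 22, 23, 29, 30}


Set A = {3, 4, 15, 21, 22, 23, 29, 30}
Elements in ascending order: 3, 4, 15, 21, 22, 23, 29, 30
The smallest element is 3.

3


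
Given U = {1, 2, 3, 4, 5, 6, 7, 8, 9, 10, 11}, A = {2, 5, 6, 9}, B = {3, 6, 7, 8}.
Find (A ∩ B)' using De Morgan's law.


U = {1, 2, 3, 4, 5, 6, 7, 8, 9, 10, 11}
A = {2, 5, 6, 9}, B = {3, 6, 7, 8}
A ∩ B = {6}
(A ∩ B)' = U \ (A ∩ B) = {1, 2, 3, 4, 5, 7, 8, 9, 10, 11}
Verification via A' ∪ B': A' = {1, 3, 4, 7, 8, 10, 11}, B' = {1, 2, 4, 5, 9, 10, 11}
A' ∪ B' = {1, 2, 3, 4, 5, 7, 8, 9, 10, 11} ✓

{1, 2, 3, 4, 5, 7, 8, 9, 10, 11}


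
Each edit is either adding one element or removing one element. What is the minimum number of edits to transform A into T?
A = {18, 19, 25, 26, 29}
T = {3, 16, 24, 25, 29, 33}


Set A = {18, 19, 25, 26, 29}
Set T = {3, 16, 24, 25, 29, 33}
Elements to remove from A (in A, not in T): {18, 19, 26} → 3 removals
Elements to add to A (in T, not in A): {3, 16, 24, 33} → 4 additions
Total edits = 3 + 4 = 7

7


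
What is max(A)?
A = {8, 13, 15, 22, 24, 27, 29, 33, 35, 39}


Set A = {8, 13, 15, 22, 24, 27, 29, 33, 35, 39}
Elements in ascending order: 8, 13, 15, 22, 24, 27, 29, 33, 35, 39
The largest element is 39.

39


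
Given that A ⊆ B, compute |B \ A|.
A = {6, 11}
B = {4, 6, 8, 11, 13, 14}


Set A = {6, 11}, |A| = 2
Set B = {4, 6, 8, 11, 13, 14}, |B| = 6
Since A ⊆ B: B \ A = {4, 8, 13, 14}
|B| - |A| = 6 - 2 = 4

4


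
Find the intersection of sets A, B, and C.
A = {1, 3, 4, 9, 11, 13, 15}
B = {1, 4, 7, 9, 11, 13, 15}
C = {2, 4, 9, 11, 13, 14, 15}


Set A = {1, 3, 4, 9, 11, 13, 15}
Set B = {1, 4, 7, 9, 11, 13, 15}
Set C = {2, 4, 9, 11, 13, 14, 15}
First, A ∩ B = {1, 4, 9, 11, 13, 15}
Then, (A ∩ B) ∩ C = {4, 9, 11, 13, 15}

{4, 9, 11, 13, 15}


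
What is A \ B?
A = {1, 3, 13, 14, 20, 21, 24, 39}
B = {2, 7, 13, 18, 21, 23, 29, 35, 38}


Set A = {1, 3, 13, 14, 20, 21, 24, 39}
Set B = {2, 7, 13, 18, 21, 23, 29, 35, 38}
A \ B includes elements in A that are not in B.
Check each element of A:
1 (not in B, keep), 3 (not in B, keep), 13 (in B, remove), 14 (not in B, keep), 20 (not in B, keep), 21 (in B, remove), 24 (not in B, keep), 39 (not in B, keep)
A \ B = {1, 3, 14, 20, 24, 39}

{1, 3, 14, 20, 24, 39}


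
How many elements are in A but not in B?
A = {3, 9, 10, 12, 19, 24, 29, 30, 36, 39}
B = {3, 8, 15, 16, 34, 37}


Set A = {3, 9, 10, 12, 19, 24, 29, 30, 36, 39}
Set B = {3, 8, 15, 16, 34, 37}
A \ B = {9, 10, 12, 19, 24, 29, 30, 36, 39}
|A \ B| = 9

9


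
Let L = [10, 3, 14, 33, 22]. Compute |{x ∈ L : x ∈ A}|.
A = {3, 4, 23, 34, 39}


Set A = {3, 4, 23, 34, 39}
Candidates: [10, 3, 14, 33, 22]
Check each candidate:
10 ∉ A, 3 ∈ A, 14 ∉ A, 33 ∉ A, 22 ∉ A
Count of candidates in A: 1

1


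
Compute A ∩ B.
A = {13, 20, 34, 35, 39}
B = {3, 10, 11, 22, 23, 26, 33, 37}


Set A = {13, 20, 34, 35, 39}
Set B = {3, 10, 11, 22, 23, 26, 33, 37}
A ∩ B includes only elements in both sets.
Check each element of A against B:
13 ✗, 20 ✗, 34 ✗, 35 ✗, 39 ✗
A ∩ B = {}

{}


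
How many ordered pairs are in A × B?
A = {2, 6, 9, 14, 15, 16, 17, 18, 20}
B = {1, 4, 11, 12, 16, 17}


Set A = {2, 6, 9, 14, 15, 16, 17, 18, 20} has 9 elements.
Set B = {1, 4, 11, 12, 16, 17} has 6 elements.
|A × B| = |A| × |B| = 9 × 6 = 54

54


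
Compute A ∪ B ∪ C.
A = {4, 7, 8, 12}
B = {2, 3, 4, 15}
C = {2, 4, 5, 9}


Set A = {4, 7, 8, 12}
Set B = {2, 3, 4, 15}
Set C = {2, 4, 5, 9}
First, A ∪ B = {2, 3, 4, 7, 8, 12, 15}
Then, (A ∪ B) ∪ C = {2, 3, 4, 5, 7, 8, 9, 12, 15}

{2, 3, 4, 5, 7, 8, 9, 12, 15}


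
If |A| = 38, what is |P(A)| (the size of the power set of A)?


The set has 38 elements.
The power set contains all possible subsets.
|P(A)| = 2^|A| = 2^38 = 274877906944

274877906944


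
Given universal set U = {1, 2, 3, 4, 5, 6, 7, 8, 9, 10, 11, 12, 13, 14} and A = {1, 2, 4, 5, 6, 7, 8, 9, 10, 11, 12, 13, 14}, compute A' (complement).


Universal set U = {1, 2, 3, 4, 5, 6, 7, 8, 9, 10, 11, 12, 13, 14}
Set A = {1, 2, 4, 5, 6, 7, 8, 9, 10, 11, 12, 13, 14}
A' = U \ A = elements in U but not in A
Checking each element of U:
1 (in A, exclude), 2 (in A, exclude), 3 (not in A, include), 4 (in A, exclude), 5 (in A, exclude), 6 (in A, exclude), 7 (in A, exclude), 8 (in A, exclude), 9 (in A, exclude), 10 (in A, exclude), 11 (in A, exclude), 12 (in A, exclude), 13 (in A, exclude), 14 (in A, exclude)
A' = {3}

{3}


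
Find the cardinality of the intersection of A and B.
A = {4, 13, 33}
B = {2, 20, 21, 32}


Set A = {4, 13, 33}
Set B = {2, 20, 21, 32}
A ∩ B = {}
|A ∩ B| = 0

0


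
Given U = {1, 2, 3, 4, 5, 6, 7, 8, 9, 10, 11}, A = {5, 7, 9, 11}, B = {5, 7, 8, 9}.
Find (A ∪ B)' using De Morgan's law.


U = {1, 2, 3, 4, 5, 6, 7, 8, 9, 10, 11}
A = {5, 7, 9, 11}, B = {5, 7, 8, 9}
A ∪ B = {5, 7, 8, 9, 11}
(A ∪ B)' = U \ (A ∪ B) = {1, 2, 3, 4, 6, 10}
Verification via A' ∩ B': A' = {1, 2, 3, 4, 6, 8, 10}, B' = {1, 2, 3, 4, 6, 10, 11}
A' ∩ B' = {1, 2, 3, 4, 6, 10} ✓

{1, 2, 3, 4, 6, 10}


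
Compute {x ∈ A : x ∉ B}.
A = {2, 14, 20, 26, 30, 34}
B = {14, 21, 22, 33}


Set A = {2, 14, 20, 26, 30, 34}
Set B = {14, 21, 22, 33}
Check each element of A against B:
2 ∉ B (include), 14 ∈ B, 20 ∉ B (include), 26 ∉ B (include), 30 ∉ B (include), 34 ∉ B (include)
Elements of A not in B: {2, 20, 26, 30, 34}

{2, 20, 26, 30, 34}


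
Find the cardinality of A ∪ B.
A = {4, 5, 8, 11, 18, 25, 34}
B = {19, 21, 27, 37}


Set A = {4, 5, 8, 11, 18, 25, 34}, |A| = 7
Set B = {19, 21, 27, 37}, |B| = 4
A ∩ B = {}, |A ∩ B| = 0
|A ∪ B| = |A| + |B| - |A ∩ B| = 7 + 4 - 0 = 11

11


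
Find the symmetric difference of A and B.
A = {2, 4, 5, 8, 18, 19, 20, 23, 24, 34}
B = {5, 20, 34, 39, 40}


Set A = {2, 4, 5, 8, 18, 19, 20, 23, 24, 34}
Set B = {5, 20, 34, 39, 40}
A △ B = (A \ B) ∪ (B \ A)
Elements in A but not B: {2, 4, 8, 18, 19, 23, 24}
Elements in B but not A: {39, 40}
A △ B = {2, 4, 8, 18, 19, 23, 24, 39, 40}

{2, 4, 8, 18, 19, 23, 24, 39, 40}


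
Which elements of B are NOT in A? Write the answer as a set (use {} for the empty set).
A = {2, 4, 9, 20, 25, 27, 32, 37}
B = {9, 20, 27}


Set A = {2, 4, 9, 20, 25, 27, 32, 37}
Set B = {9, 20, 27}
Check each element of B against A:
9 ∈ A, 20 ∈ A, 27 ∈ A
Elements of B not in A: {}

{}


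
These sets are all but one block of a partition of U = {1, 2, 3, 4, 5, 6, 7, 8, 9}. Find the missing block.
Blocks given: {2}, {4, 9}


U = {1, 2, 3, 4, 5, 6, 7, 8, 9}
Shown blocks: {2}, {4, 9}
A partition's blocks are pairwise disjoint and cover U, so the missing block = U \ (union of shown blocks).
Union of shown blocks: {2, 4, 9}
Missing block = U \ (union) = {1, 3, 5, 6, 7, 8}

{1, 3, 5, 6, 7, 8}


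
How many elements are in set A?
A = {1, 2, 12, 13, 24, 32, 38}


Set A = {1, 2, 12, 13, 24, 32, 38}
Listing elements: 1, 2, 12, 13, 24, 32, 38
Counting: 7 elements
|A| = 7

7


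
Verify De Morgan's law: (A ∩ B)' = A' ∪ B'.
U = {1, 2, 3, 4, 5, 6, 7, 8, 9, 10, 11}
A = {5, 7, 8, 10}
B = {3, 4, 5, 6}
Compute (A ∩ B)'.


U = {1, 2, 3, 4, 5, 6, 7, 8, 9, 10, 11}
A = {5, 7, 8, 10}, B = {3, 4, 5, 6}
A ∩ B = {5}
(A ∩ B)' = U \ (A ∩ B) = {1, 2, 3, 4, 6, 7, 8, 9, 10, 11}
Verification via A' ∪ B': A' = {1, 2, 3, 4, 6, 9, 11}, B' = {1, 2, 7, 8, 9, 10, 11}
A' ∪ B' = {1, 2, 3, 4, 6, 7, 8, 9, 10, 11} ✓

{1, 2, 3, 4, 6, 7, 8, 9, 10, 11}


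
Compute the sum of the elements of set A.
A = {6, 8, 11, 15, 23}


Set A = {6, 8, 11, 15, 23}
Sum = 6 + 8 + 11 + 15 + 23 = 63

63


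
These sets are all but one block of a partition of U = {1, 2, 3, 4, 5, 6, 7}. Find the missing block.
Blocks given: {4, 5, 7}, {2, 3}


U = {1, 2, 3, 4, 5, 6, 7}
Shown blocks: {4, 5, 7}, {2, 3}
A partition's blocks are pairwise disjoint and cover U, so the missing block = U \ (union of shown blocks).
Union of shown blocks: {2, 3, 4, 5, 7}
Missing block = U \ (union) = {1, 6}

{1, 6}


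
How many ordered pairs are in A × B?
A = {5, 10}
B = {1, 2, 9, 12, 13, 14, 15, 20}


Set A = {5, 10} has 2 elements.
Set B = {1, 2, 9, 12, 13, 14, 15, 20} has 8 elements.
|A × B| = |A| × |B| = 2 × 8 = 16

16


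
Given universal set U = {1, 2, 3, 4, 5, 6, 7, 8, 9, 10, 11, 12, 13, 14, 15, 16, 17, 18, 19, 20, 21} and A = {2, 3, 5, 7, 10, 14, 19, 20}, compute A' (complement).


Universal set U = {1, 2, 3, 4, 5, 6, 7, 8, 9, 10, 11, 12, 13, 14, 15, 16, 17, 18, 19, 20, 21}
Set A = {2, 3, 5, 7, 10, 14, 19, 20}
A' = U \ A = elements in U but not in A
Checking each element of U:
1 (not in A, include), 2 (in A, exclude), 3 (in A, exclude), 4 (not in A, include), 5 (in A, exclude), 6 (not in A, include), 7 (in A, exclude), 8 (not in A, include), 9 (not in A, include), 10 (in A, exclude), 11 (not in A, include), 12 (not in A, include), 13 (not in A, include), 14 (in A, exclude), 15 (not in A, include), 16 (not in A, include), 17 (not in A, include), 18 (not in A, include), 19 (in A, exclude), 20 (in A, exclude), 21 (not in A, include)
A' = {1, 4, 6, 8, 9, 11, 12, 13, 15, 16, 17, 18, 21}

{1, 4, 6, 8, 9, 11, 12, 13, 15, 16, 17, 18, 21}


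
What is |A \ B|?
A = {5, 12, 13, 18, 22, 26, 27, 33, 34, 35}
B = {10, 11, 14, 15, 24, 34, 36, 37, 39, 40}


Set A = {5, 12, 13, 18, 22, 26, 27, 33, 34, 35}
Set B = {10, 11, 14, 15, 24, 34, 36, 37, 39, 40}
A \ B = {5, 12, 13, 18, 22, 26, 27, 33, 35}
|A \ B| = 9

9


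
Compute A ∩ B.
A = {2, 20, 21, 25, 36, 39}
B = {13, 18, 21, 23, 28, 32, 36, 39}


Set A = {2, 20, 21, 25, 36, 39}
Set B = {13, 18, 21, 23, 28, 32, 36, 39}
A ∩ B includes only elements in both sets.
Check each element of A against B:
2 ✗, 20 ✗, 21 ✓, 25 ✗, 36 ✓, 39 ✓
A ∩ B = {21, 36, 39}

{21, 36, 39}


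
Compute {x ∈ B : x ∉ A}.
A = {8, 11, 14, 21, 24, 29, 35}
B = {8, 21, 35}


Set A = {8, 11, 14, 21, 24, 29, 35}
Set B = {8, 21, 35}
Check each element of B against A:
8 ∈ A, 21 ∈ A, 35 ∈ A
Elements of B not in A: {}

{}


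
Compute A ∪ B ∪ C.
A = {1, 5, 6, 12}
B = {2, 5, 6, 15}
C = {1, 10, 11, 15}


Set A = {1, 5, 6, 12}
Set B = {2, 5, 6, 15}
Set C = {1, 10, 11, 15}
First, A ∪ B = {1, 2, 5, 6, 12, 15}
Then, (A ∪ B) ∪ C = {1, 2, 5, 6, 10, 11, 12, 15}

{1, 2, 5, 6, 10, 11, 12, 15}


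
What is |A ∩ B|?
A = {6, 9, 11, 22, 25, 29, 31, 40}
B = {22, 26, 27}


Set A = {6, 9, 11, 22, 25, 29, 31, 40}
Set B = {22, 26, 27}
A ∩ B = {22}
|A ∩ B| = 1

1


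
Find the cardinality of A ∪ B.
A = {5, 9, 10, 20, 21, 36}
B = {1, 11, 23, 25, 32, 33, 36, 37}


Set A = {5, 9, 10, 20, 21, 36}, |A| = 6
Set B = {1, 11, 23, 25, 32, 33, 36, 37}, |B| = 8
A ∩ B = {36}, |A ∩ B| = 1
|A ∪ B| = |A| + |B| - |A ∩ B| = 6 + 8 - 1 = 13

13


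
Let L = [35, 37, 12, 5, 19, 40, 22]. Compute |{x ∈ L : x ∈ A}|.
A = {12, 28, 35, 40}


Set A = {12, 28, 35, 40}
Candidates: [35, 37, 12, 5, 19, 40, 22]
Check each candidate:
35 ∈ A, 37 ∉ A, 12 ∈ A, 5 ∉ A, 19 ∉ A, 40 ∈ A, 22 ∉ A
Count of candidates in A: 3

3


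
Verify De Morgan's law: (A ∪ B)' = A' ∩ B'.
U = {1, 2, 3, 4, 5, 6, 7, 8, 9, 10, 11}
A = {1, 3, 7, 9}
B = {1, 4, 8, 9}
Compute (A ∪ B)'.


U = {1, 2, 3, 4, 5, 6, 7, 8, 9, 10, 11}
A = {1, 3, 7, 9}, B = {1, 4, 8, 9}
A ∪ B = {1, 3, 4, 7, 8, 9}
(A ∪ B)' = U \ (A ∪ B) = {2, 5, 6, 10, 11}
Verification via A' ∩ B': A' = {2, 4, 5, 6, 8, 10, 11}, B' = {2, 3, 5, 6, 7, 10, 11}
A' ∩ B' = {2, 5, 6, 10, 11} ✓

{2, 5, 6, 10, 11}


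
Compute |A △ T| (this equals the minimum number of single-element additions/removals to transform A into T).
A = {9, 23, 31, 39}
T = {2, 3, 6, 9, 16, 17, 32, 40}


Set A = {9, 23, 31, 39}
Set T = {2, 3, 6, 9, 16, 17, 32, 40}
Elements to remove from A (in A, not in T): {23, 31, 39} → 3 removals
Elements to add to A (in T, not in A): {2, 3, 6, 16, 17, 32, 40} → 7 additions
Total edits = 3 + 7 = 10

10


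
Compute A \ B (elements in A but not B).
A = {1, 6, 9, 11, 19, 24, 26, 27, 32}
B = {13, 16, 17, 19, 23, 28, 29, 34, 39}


Set A = {1, 6, 9, 11, 19, 24, 26, 27, 32}
Set B = {13, 16, 17, 19, 23, 28, 29, 34, 39}
A \ B includes elements in A that are not in B.
Check each element of A:
1 (not in B, keep), 6 (not in B, keep), 9 (not in B, keep), 11 (not in B, keep), 19 (in B, remove), 24 (not in B, keep), 26 (not in B, keep), 27 (not in B, keep), 32 (not in B, keep)
A \ B = {1, 6, 9, 11, 24, 26, 27, 32}

{1, 6, 9, 11, 24, 26, 27, 32}


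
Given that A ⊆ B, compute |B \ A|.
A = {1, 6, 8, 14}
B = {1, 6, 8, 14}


Set A = {1, 6, 8, 14}, |A| = 4
Set B = {1, 6, 8, 14}, |B| = 4
Since A ⊆ B: B \ A = {}
|B| - |A| = 4 - 4 = 0

0


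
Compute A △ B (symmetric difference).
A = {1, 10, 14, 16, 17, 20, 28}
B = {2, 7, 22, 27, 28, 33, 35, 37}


Set A = {1, 10, 14, 16, 17, 20, 28}
Set B = {2, 7, 22, 27, 28, 33, 35, 37}
A △ B = (A \ B) ∪ (B \ A)
Elements in A but not B: {1, 10, 14, 16, 17, 20}
Elements in B but not A: {2, 7, 22, 27, 33, 35, 37}
A △ B = {1, 2, 7, 10, 14, 16, 17, 20, 22, 27, 33, 35, 37}

{1, 2, 7, 10, 14, 16, 17, 20, 22, 27, 33, 35, 37}


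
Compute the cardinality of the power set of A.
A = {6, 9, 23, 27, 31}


Set A = {6, 9, 23, 27, 31}
|A| = 5
The power set P(A) contains all subsets of A.
|P(A)| = 2^|A| = 2^5 = 32

32


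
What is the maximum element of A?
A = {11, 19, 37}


Set A = {11, 19, 37}
Elements in ascending order: 11, 19, 37
The largest element is 37.

37


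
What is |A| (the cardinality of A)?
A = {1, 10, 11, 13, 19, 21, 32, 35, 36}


Set A = {1, 10, 11, 13, 19, 21, 32, 35, 36}
Listing elements: 1, 10, 11, 13, 19, 21, 32, 35, 36
Counting: 9 elements
|A| = 9

9


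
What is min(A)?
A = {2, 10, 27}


Set A = {2, 10, 27}
Elements in ascending order: 2, 10, 27
The smallest element is 2.

2


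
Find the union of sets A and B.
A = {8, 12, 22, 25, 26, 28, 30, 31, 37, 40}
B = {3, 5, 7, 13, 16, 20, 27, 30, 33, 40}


Set A = {8, 12, 22, 25, 26, 28, 30, 31, 37, 40}
Set B = {3, 5, 7, 13, 16, 20, 27, 30, 33, 40}
A ∪ B includes all elements in either set.
Elements from A: {8, 12, 22, 25, 26, 28, 30, 31, 37, 40}
Elements from B not already included: {3, 5, 7, 13, 16, 20, 27, 33}
A ∪ B = {3, 5, 7, 8, 12, 13, 16, 20, 22, 25, 26, 27, 28, 30, 31, 33, 37, 40}

{3, 5, 7, 8, 12, 13, 16, 20, 22, 25, 26, 27, 28, 30, 31, 33, 37, 40}


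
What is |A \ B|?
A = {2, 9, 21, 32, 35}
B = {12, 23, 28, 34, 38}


Set A = {2, 9, 21, 32, 35}
Set B = {12, 23, 28, 34, 38}
A \ B = {2, 9, 21, 32, 35}
|A \ B| = 5

5


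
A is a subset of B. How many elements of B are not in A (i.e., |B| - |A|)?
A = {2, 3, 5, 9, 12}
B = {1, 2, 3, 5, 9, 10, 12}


Set A = {2, 3, 5, 9, 12}, |A| = 5
Set B = {1, 2, 3, 5, 9, 10, 12}, |B| = 7
Since A ⊆ B: B \ A = {1, 10}
|B| - |A| = 7 - 5 = 2

2


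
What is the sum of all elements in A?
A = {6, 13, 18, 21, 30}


Set A = {6, 13, 18, 21, 30}
Sum = 6 + 13 + 18 + 21 + 30 = 88

88


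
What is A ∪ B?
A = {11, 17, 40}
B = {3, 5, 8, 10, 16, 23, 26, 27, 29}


Set A = {11, 17, 40}
Set B = {3, 5, 8, 10, 16, 23, 26, 27, 29}
A ∪ B includes all elements in either set.
Elements from A: {11, 17, 40}
Elements from B not already included: {3, 5, 8, 10, 16, 23, 26, 27, 29}
A ∪ B = {3, 5, 8, 10, 11, 16, 17, 23, 26, 27, 29, 40}

{3, 5, 8, 10, 11, 16, 17, 23, 26, 27, 29, 40}


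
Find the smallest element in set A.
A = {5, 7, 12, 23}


Set A = {5, 7, 12, 23}
Elements in ascending order: 5, 7, 12, 23
The smallest element is 5.

5


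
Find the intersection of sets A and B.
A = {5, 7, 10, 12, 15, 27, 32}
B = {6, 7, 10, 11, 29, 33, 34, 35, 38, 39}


Set A = {5, 7, 10, 12, 15, 27, 32}
Set B = {6, 7, 10, 11, 29, 33, 34, 35, 38, 39}
A ∩ B includes only elements in both sets.
Check each element of A against B:
5 ✗, 7 ✓, 10 ✓, 12 ✗, 15 ✗, 27 ✗, 32 ✗
A ∩ B = {7, 10}

{7, 10}


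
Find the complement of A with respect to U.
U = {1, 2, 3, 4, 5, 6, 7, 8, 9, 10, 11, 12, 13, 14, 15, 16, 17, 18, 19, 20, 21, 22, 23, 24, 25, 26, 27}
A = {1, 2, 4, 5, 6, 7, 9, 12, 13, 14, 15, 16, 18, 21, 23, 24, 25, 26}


Universal set U = {1, 2, 3, 4, 5, 6, 7, 8, 9, 10, 11, 12, 13, 14, 15, 16, 17, 18, 19, 20, 21, 22, 23, 24, 25, 26, 27}
Set A = {1, 2, 4, 5, 6, 7, 9, 12, 13, 14, 15, 16, 18, 21, 23, 24, 25, 26}
A' = U \ A = elements in U but not in A
Checking each element of U:
1 (in A, exclude), 2 (in A, exclude), 3 (not in A, include), 4 (in A, exclude), 5 (in A, exclude), 6 (in A, exclude), 7 (in A, exclude), 8 (not in A, include), 9 (in A, exclude), 10 (not in A, include), 11 (not in A, include), 12 (in A, exclude), 13 (in A, exclude), 14 (in A, exclude), 15 (in A, exclude), 16 (in A, exclude), 17 (not in A, include), 18 (in A, exclude), 19 (not in A, include), 20 (not in A, include), 21 (in A, exclude), 22 (not in A, include), 23 (in A, exclude), 24 (in A, exclude), 25 (in A, exclude), 26 (in A, exclude), 27 (not in A, include)
A' = {3, 8, 10, 11, 17, 19, 20, 22, 27}

{3, 8, 10, 11, 17, 19, 20, 22, 27}


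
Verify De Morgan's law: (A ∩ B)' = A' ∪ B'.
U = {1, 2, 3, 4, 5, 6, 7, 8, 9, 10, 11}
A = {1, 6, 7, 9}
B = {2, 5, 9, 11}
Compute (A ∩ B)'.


U = {1, 2, 3, 4, 5, 6, 7, 8, 9, 10, 11}
A = {1, 6, 7, 9}, B = {2, 5, 9, 11}
A ∩ B = {9}
(A ∩ B)' = U \ (A ∩ B) = {1, 2, 3, 4, 5, 6, 7, 8, 10, 11}
Verification via A' ∪ B': A' = {2, 3, 4, 5, 8, 10, 11}, B' = {1, 3, 4, 6, 7, 8, 10}
A' ∪ B' = {1, 2, 3, 4, 5, 6, 7, 8, 10, 11} ✓

{1, 2, 3, 4, 5, 6, 7, 8, 10, 11}


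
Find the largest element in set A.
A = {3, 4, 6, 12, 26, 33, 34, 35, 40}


Set A = {3, 4, 6, 12, 26, 33, 34, 35, 40}
Elements in ascending order: 3, 4, 6, 12, 26, 33, 34, 35, 40
The largest element is 40.

40


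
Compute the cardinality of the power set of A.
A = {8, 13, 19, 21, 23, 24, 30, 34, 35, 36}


Set A = {8, 13, 19, 21, 23, 24, 30, 34, 35, 36}
|A| = 10
The power set P(A) contains all subsets of A.
|P(A)| = 2^|A| = 2^10 = 1024

1024
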